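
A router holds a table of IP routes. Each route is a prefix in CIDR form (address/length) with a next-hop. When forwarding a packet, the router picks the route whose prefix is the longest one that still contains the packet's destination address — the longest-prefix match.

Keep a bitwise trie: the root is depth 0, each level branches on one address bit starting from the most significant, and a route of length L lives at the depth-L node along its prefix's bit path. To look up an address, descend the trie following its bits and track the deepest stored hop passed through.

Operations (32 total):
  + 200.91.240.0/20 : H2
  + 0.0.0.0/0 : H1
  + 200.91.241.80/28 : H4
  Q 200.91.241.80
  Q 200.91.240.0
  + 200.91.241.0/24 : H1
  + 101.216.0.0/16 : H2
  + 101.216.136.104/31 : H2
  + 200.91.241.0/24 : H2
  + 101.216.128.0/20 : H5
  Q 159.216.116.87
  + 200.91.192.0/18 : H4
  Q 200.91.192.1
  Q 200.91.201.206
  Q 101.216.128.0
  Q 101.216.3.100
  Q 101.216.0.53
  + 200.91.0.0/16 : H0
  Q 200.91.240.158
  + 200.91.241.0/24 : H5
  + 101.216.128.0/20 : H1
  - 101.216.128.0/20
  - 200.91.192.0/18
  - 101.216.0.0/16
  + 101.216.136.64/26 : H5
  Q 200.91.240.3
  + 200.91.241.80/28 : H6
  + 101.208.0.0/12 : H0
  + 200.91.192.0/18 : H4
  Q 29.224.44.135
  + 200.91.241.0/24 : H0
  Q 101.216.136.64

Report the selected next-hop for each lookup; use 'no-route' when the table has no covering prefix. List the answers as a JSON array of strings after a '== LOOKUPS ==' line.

Process each operation:
  add 200.91.240.0/20 -> H2 at depth 20
  add 0.0.0.0/0 -> H1 at depth 0
  add 200.91.241.80/28 -> H4 at depth 28
  Q 200.91.241.80: descend 1100100001011011111100010101 ; hops seen [H1,H2,H4] ; pick H4
  Q 200.91.240.0: descend 11001000010110111111000 ; hops seen [H1,H2] ; pick H2
  add 200.91.241.0/24 -> H1 at depth 24
  add 101.216.0.0/16 -> H2 at depth 16
  add 101.216.136.104/31 -> H2 at depth 31
  add 200.91.241.0/24 -> H2 at depth 24
  add 101.216.128.0/20 -> H5 at depth 20
  Q 159.216.116.87: descend 1 ; hops seen [H1] ; pick H1
  add 200.91.192.0/18 -> H4 at depth 18
  Q 200.91.192.1: descend 110010000101101111 ; hops seen [H1,H4] ; pick H4
  Q 200.91.201.206: descend 110010000101101111 ; hops seen [H1,H4] ; pick H4
  Q 101.216.128.0: descend 01100101110110001000 ; hops seen [H1,H2,H5] ; pick H5
  Q 101.216.3.100: descend 0110010111011000 ; hops seen [H1,H2] ; pick H2
  Q 101.216.0.53: descend 0110010111011000 ; hops seen [H1,H2] ; pick H2
  add 200.91.0.0/16 -> H0 at depth 16
  Q 200.91.240.158: descend 11001000010110111111000 ; hops seen [H1,H0,H4,H2] ; pick H2
  add 200.91.241.0/24 -> H5 at depth 24
  add 101.216.128.0/20 -> H1 at depth 20
  del 101.216.128.0/20 (clear depth 20)
  del 200.91.192.0/18 (clear depth 18)
  del 101.216.0.0/16 (clear depth 16)
  add 101.216.136.64/26 -> H5 at depth 26
  Q 200.91.240.3: descend 11001000010110111111000 ; hops seen [H1,H0,H2] ; pick H2
  add 200.91.241.80/28 -> H6 at depth 28
  add 101.208.0.0/12 -> H0 at depth 12
  add 200.91.192.0/18 -> H4 at depth 18
  Q 29.224.44.135: descend 0 ; hops seen [H1] ; pick H1
  add 200.91.241.0/24 -> H0 at depth 24
  Q 101.216.136.64: descend 01100101110110001000100001 ; hops seen [H1,H0,H5] ; pick H5

== LOOKUPS ==
["H4","H2","H1","H4","H4","H5","H2","H2","H2","H2","H1","H5"]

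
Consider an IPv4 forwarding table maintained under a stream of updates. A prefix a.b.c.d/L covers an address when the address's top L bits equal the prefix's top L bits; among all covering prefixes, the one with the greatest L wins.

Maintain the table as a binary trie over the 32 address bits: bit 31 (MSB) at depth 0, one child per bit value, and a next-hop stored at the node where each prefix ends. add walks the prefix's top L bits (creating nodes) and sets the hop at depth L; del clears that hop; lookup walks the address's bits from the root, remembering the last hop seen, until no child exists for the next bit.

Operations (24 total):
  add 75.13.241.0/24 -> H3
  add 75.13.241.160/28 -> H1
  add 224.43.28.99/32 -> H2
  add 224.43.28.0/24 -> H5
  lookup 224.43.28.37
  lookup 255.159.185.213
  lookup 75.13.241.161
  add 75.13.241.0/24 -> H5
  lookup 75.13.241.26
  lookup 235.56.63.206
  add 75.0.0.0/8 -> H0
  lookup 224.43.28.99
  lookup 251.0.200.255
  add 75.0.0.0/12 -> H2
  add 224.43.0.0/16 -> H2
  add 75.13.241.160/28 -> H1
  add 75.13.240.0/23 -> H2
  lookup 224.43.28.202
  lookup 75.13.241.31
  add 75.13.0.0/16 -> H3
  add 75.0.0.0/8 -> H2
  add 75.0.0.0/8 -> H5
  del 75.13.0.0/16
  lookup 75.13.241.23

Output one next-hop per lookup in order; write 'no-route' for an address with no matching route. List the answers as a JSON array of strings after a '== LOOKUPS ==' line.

Apply in order:
  add 75.13.241.0/24 -> H3 at depth 24
  add 75.13.241.160/28 -> H1 at depth 28
  add 224.43.28.99/32 -> H2 at depth 32
  add 224.43.28.0/24 -> H5 at depth 24
  ? 224.43.28.37  path d0:-→d1:-→d2:-→d3:-→d4:-→d5:-→d6:-→d7:-→d8:-→d9:-→d10:-→d11:-→d12:-→d13:-→d14:-→d15:-→d16:-→d17:-→d18:-→d19:-→d20:-→d21:-→d22:-→d23:-→d24:H5→d25:-  best=H5
  ? 255.159.185.213  path d0:-→d1:-→d2:-→d3:-  best=no-route
  ? 75.13.241.161  path d0:-→d1:-→d2:-→d3:-→d4:-→d5:-→d6:-→d7:-→d8:-→d9:-→d10:-→d11:-→d12:-→d13:-→d14:-→d15:-→d16:-→d17:-→d18:-→d19:-→d20:-→d21:-→d22:-→d23:-→d24:H3→d25:-→d26:-→d27:-→d28:H1  best=H1
  add 75.13.241.0/24 -> H5 at depth 24
  ? 75.13.241.26  path d0:-→d1:-→d2:-→d3:-→d4:-→d5:-→d6:-→d7:-→d8:-→d9:-→d10:-→d11:-→d12:-→d13:-→d14:-→d15:-→d16:-→d17:-→d18:-→d19:-→d20:-→d21:-→d22:-→d23:-→d24:H5  best=H5
  ? 235.56.63.206  path d0:-→d1:-→d2:-→d3:-→d4:-  best=no-route
  add 75.0.0.0/8 -> H0 at depth 8
  ? 224.43.28.99  path d0:-→d1:-→d2:-→d3:-→d4:-→d5:-→d6:-→d7:-→d8:-→d9:-→d10:-→d11:-→d12:-→d13:-→d14:-→d15:-→d16:-→d17:-→d18:-→d19:-→d20:-→d21:-→d22:-→d23:-→d24:H5→d25:-→d26:-→d27:-→d28:-→d29:-→d30:-→d31:-→d32:H2  best=H2
  ? 251.0.200.255  path d0:-→d1:-→d2:-→d3:-  best=no-route
  add 75.0.0.0/12 -> H2 at depth 12
  add 224.43.0.0/16 -> H2 at depth 16
  add 75.13.241.160/28 -> H1 at depth 28
  add 75.13.240.0/23 -> H2 at depth 23
  ? 224.43.28.202  path d0:-→d1:-→d2:-→d3:-→d4:-→d5:-→d6:-→d7:-→d8:-→d9:-→d10:-→d11:-→d12:-→d13:-→d14:-→d15:-→d16:H2→d17:-→d18:-→d19:-→d20:-→d21:-→d22:-→d23:-→d24:H5  best=H5
  ? 75.13.241.31  path d0:-→d1:-→d2:-→d3:-→d4:-→d5:-→d6:-→d7:-→d8:H0→d9:-→d10:-→d11:-→d12:H2→d13:-→d14:-→d15:-→d16:-→d17:-→d18:-→d19:-→d20:-→d21:-→d22:-→d23:H2→d24:H5  best=H5
  add 75.13.0.0/16 -> H3 at depth 16
  add 75.0.0.0/8 -> H2 at depth 8
  add 75.0.0.0/8 -> H5 at depth 8
  - 75.13.0.0/16 clear@16
  ? 75.13.241.23  path d0:-→d1:-→d2:-→d3:-→d4:-→d5:-→d6:-→d7:-→d8:H5→d9:-→d10:-→d11:-→d12:H2→d13:-→d14:-→d15:-→d16:-→d17:-→d18:-→d19:-→d20:-→d21:-→d22:-→d23:H2→d24:H5  best=H5

== LOOKUPS ==
["H5","no-route","H1","H5","no-route","H2","no-route","H5","H5","H5"]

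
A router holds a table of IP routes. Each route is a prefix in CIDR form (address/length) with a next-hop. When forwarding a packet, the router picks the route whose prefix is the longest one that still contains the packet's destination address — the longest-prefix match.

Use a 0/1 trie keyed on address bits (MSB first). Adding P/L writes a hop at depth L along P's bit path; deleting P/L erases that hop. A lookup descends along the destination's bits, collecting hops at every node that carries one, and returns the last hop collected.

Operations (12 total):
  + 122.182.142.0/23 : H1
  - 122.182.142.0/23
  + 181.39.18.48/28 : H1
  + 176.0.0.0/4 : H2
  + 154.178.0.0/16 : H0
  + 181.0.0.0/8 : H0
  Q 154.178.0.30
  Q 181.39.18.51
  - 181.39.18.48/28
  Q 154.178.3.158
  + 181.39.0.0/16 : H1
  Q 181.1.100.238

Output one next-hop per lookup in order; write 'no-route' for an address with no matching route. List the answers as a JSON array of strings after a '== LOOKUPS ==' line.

Trace:
  + 122.182.142.0/23 (H1) depth=23
  - 122.182.142.0/23 clear@23
  + 181.39.18.48/28 (H1) depth=28
  + 176.0.0.0/4 (H2) depth=4
  + 154.178.0.0/16 (H0) depth=16
  + 181.0.0.0/8 (H0) depth=8
  Q 154.178.0.30: descend 1001101010110010 ; hops seen [H0] ; pick H0
  Q 181.39.18.51: descend 1011010100100111000100100011 ; hops seen [H2,H0,H1] ; pick H1
  - 181.39.18.48/28 clear@28
  Q 154.178.3.158: descend 1001101010110010 ; hops seen [H0] ; pick H0
  + 181.39.0.0/16 (H1) depth=16
  Q 181.1.100.238: descend 1011010100 ; hops seen [H2,H0] ; pick H0

== LOOKUPS ==
["H0","H1","H0","H0"]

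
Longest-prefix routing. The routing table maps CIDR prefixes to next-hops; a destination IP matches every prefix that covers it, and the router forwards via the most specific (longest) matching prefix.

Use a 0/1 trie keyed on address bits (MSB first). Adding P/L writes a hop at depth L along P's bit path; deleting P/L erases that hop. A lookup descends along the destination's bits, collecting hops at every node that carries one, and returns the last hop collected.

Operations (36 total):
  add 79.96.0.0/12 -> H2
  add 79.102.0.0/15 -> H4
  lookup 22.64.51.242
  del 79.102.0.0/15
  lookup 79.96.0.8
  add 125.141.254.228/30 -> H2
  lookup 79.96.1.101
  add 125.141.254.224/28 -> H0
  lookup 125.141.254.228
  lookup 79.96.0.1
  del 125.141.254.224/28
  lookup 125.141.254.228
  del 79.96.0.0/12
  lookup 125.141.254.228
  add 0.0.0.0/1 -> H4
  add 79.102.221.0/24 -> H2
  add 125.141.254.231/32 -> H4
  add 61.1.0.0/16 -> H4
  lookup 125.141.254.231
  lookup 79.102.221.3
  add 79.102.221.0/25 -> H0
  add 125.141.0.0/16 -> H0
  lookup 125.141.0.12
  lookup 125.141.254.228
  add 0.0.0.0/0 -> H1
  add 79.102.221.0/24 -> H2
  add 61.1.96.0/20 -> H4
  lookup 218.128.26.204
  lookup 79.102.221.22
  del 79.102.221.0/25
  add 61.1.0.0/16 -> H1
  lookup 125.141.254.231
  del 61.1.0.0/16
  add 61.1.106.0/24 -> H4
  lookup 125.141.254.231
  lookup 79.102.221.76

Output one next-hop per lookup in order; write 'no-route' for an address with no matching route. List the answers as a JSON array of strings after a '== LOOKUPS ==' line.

Process each operation:
  + 79.96.0.0/12 (H2) depth=12
  + 79.102.0.0/15 (H4) depth=15
  Q 22.64.51.242: descend 0 ; hops seen [∅] ; pick no-route
  - 79.102.0.0/15 clear@15
  Q 79.96.0.8: descend 0100111101100 ; hops seen [H2] ; pick H2
  + 125.141.254.228/30 (H2) depth=30
  Q 79.96.1.101: descend 0100111101100 ; hops seen [H2] ; pick H2
  + 125.141.254.224/28 (H0) depth=28
  Q 125.141.254.228: descend 011111011000110111111110111001 ; hops seen [H0,H2] ; pick H2
  Q 79.96.0.1: descend 0100111101100 ; hops seen [H2] ; pick H2
  - 125.141.254.224/28 clear@28
  Q 125.141.254.228: descend 011111011000110111111110111001 ; hops seen [H2] ; pick H2
  - 79.96.0.0/12 clear@12
  Q 125.141.254.228: descend 011111011000110111111110111001 ; hops seen [H2] ; pick H2
  + 0.0.0.0/1 (H4) depth=1
  + 79.102.221.0/24 (H2) depth=24
  + 125.141.254.231/32 (H4) depth=32
  + 61.1.0.0/16 (H4) depth=16
  Q 125.141.254.231: descend 01111101100011011111111011100111 ; hops seen [H4,H2,H4] ; pick H4
  Q 79.102.221.3: descend 010011110110011011011101 ; hops seen [H4,H2] ; pick H2
  + 79.102.221.0/25 (H0) depth=25
  + 125.141.0.0/16 (H0) depth=16
  Q 125.141.0.12: descend 0111110110001101 ; hops seen [H4,H0] ; pick H0
  Q 125.141.254.228: descend 011111011000110111111110111001 ; hops seen [H4,H0,H2] ; pick H2
  + 0.0.0.0/0 (H1) depth=0
  + 79.102.221.0/24 (H2) depth=24
  + 61.1.96.0/20 (H4) depth=20
  Q 218.128.26.204: descend ε ; hops seen [H1] ; pick H1
  Q 79.102.221.22: descend 0100111101100110110111010 ; hops seen [H1,H4,H2,H0] ; pick H0
  - 79.102.221.0/25 clear@25
  + 61.1.0.0/16 (H1) depth=16
  Q 125.141.254.231: descend 01111101100011011111111011100111 ; hops seen [H1,H4,H0,H2,H4] ; pick H4
  - 61.1.0.0/16 clear@16
  + 61.1.106.0/24 (H4) depth=24
  Q 125.141.254.231: descend 01111101100011011111111011100111 ; hops seen [H1,H4,H0,H2,H4] ; pick H4
  Q 79.102.221.76: descend 0100111101100110110111010 ; hops seen [H1,H4,H2] ; pick H2

== LOOKUPS ==
["no-route","H2","H2","H2","H2","H2","H2","H4","H2","H0","H2","H1","H0","H4","H4","H2"]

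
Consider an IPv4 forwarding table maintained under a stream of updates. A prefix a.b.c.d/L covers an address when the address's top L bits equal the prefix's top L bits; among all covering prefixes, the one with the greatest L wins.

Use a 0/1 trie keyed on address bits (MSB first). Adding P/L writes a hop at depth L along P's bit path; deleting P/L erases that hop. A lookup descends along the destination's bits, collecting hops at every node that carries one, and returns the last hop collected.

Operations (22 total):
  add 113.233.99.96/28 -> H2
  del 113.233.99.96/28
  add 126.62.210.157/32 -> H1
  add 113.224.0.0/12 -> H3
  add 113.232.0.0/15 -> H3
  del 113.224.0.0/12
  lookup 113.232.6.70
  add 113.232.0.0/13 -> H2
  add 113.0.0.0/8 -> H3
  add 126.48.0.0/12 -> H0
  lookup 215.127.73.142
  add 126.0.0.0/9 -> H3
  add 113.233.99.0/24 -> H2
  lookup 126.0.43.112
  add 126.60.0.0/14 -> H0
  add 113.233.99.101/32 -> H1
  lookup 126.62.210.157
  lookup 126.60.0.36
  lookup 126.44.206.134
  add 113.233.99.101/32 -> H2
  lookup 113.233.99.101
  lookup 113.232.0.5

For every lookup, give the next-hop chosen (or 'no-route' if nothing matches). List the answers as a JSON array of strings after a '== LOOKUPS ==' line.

Apply in order:
  add 113.233.99.96/28 -> H2 at depth 28
  - 113.233.99.96/28 clear@28
  add 126.62.210.157/32 -> H1 at depth 32
  add 113.224.0.0/12 -> H3 at depth 12
  add 113.232.0.0/15 -> H3 at depth 15
  - 113.224.0.0/12 clear@12
  lookup 113.232.6.70: bits 011100011110100 walk d0:-→d1:-→d2:-→d3:-→d4:-→d5:-→d6:-→d7:-→d8:-→d9:-→d10:-→d11:-→d12:-→d13:-→d14:-→d15:H3 -> H3
  add 113.232.0.0/13 -> H2 at depth 13
  add 113.0.0.0/8 -> H3 at depth 8
  add 126.48.0.0/12 -> H0 at depth 12
  lookup 215.127.73.142: bits ε walk d0:- -> no-route
  add 126.0.0.0/9 -> H3 at depth 9
  add 113.233.99.0/24 -> H2 at depth 24
  lookup 126.0.43.112: bits 0111111000 walk d0:-→d1:-→d2:-→d3:-→d4:-→d5:-→d6:-→d7:-→d8:-→d9:H3→d10:- -> H3
  add 126.60.0.0/14 -> H0 at depth 14
  add 113.233.99.101/32 -> H1 at depth 32
  lookup 126.62.210.157: bits 01111110001111101101001010011101 walk d0:-→d1:-→d2:-→d3:-→d4:-→d5:-→d6:-→d7:-→d8:-→d9:H3→d10:-→d11:-→d12:H0→d13:-→d14:H0→d15:-→d16:-→d17:-→d18:-→d19:-→d20:-→d21:-→d22:-→d23:-→d24:-→d25:-→d26:-→d27:-→d28:-→d29:-→d30:-→d31:-→d32:H1 -> H1
  lookup 126.60.0.36: bits 01111110001111 walk d0:-→d1:-→d2:-→d3:-→d4:-→d5:-→d6:-→d7:-→d8:-→d9:H3→d10:-→d11:-→d12:H0→d13:-→d14:H0 -> H0
  lookup 126.44.206.134: bits 01111110001 walk d0:-→d1:-→d2:-→d3:-→d4:-→d5:-→d6:-→d7:-→d8:-→d9:H3→d10:-→d11:- -> H3
  add 113.233.99.101/32 -> H2 at depth 32
  lookup 113.233.99.101: bits 01110001111010010110001101100101 walk d0:-→d1:-→d2:-→d3:-→d4:-→d5:-→d6:-→d7:-→d8:H3→d9:-→d10:-→d11:-→d12:-→d13:H2→d14:-→d15:H3→d16:-→d17:-→d18:-→d19:-→d20:-→d21:-→d22:-→d23:-→d24:H2→d25:-→d26:-→d27:-→d28:-→d29:-→d30:-→d31:-→d32:H2 -> H2
  lookup 113.232.0.5: bits 011100011110100 walk d0:-→d1:-→d2:-→d3:-→d4:-→d5:-→d6:-→d7:-→d8:H3→d9:-→d10:-→d11:-→d12:-→d13:H2→d14:-→d15:H3 -> H3

== LOOKUPS ==
["H3","no-route","H3","H1","H0","H3","H2","H3"]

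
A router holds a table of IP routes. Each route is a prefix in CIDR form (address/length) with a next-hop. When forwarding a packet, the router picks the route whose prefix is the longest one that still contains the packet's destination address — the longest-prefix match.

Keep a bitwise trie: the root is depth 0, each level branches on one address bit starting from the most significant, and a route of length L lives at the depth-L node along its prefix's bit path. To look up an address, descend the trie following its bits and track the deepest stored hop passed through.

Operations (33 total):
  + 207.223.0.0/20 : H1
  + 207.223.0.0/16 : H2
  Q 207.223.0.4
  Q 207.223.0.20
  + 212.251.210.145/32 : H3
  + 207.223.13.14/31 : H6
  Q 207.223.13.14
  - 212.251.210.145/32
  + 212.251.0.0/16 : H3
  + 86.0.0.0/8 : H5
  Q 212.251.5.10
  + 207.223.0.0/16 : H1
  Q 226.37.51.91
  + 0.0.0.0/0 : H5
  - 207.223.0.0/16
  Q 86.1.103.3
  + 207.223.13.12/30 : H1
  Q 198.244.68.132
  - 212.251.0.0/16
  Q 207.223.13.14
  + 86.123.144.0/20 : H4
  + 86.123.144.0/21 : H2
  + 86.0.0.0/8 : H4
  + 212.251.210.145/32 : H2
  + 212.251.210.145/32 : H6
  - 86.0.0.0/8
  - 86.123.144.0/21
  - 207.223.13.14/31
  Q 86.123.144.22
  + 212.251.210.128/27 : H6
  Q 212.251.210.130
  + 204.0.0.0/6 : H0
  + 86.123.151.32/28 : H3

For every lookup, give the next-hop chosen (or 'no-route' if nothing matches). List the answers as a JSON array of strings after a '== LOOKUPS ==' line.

Apply in order:
  add 207.223.0.0/20 -> H1 at depth 20
  add 207.223.0.0/16 -> H2 at depth 16
  ? 207.223.0.4  path d0:-→d1:-→d2:-→d3:-→d4:-→d5:-→d6:-→d7:-→d8:-→d9:-→d10:-→d11:-→d12:-→d13:-→d14:-→d15:-→d16:H2→d17:-→d18:-→d19:-→d20:H1  best=H1
  ? 207.223.0.20  path d0:-→d1:-→d2:-→d3:-→d4:-→d5:-→d6:-→d7:-→d8:-→d9:-→d10:-→d11:-→d12:-→d13:-→d14:-→d15:-→d16:H2→d17:-→d18:-→d19:-→d20:H1  best=H1
  add 212.251.210.145/32 -> H3 at depth 32
  add 207.223.13.14/31 -> H6 at depth 31
  ? 207.223.13.14  path d0:-→d1:-→d2:-→d3:-→d4:-→d5:-→d6:-→d7:-→d8:-→d9:-→d10:-→d11:-→d12:-→d13:-→d14:-→d15:-→d16:H2→d17:-→d18:-→d19:-→d20:H1→d21:-→d22:-→d23:-→d24:-→d25:-→d26:-→d27:-→d28:-→d29:-→d30:-→d31:H6  best=H6
  del 212.251.210.145/32 (clear depth 32)
  add 212.251.0.0/16 -> H3 at depth 16
  add 86.0.0.0/8 -> H5 at depth 8
  ? 212.251.5.10  path d0:-→d1:-→d2:-→d3:-→d4:-→d5:-→d6:-→d7:-→d8:-→d9:-→d10:-→d11:-→d12:-→d13:-→d14:-→d15:-→d16:H3  best=H3
  add 207.223.0.0/16 -> H1 at depth 16
  ? 226.37.51.91  path d0:-→d1:-→d2:-  best=no-route
  add 0.0.0.0/0 -> H5 at depth 0
  del 207.223.0.0/16 (clear depth 16)
  ? 86.1.103.3  path d0:H5→d1:-→d2:-→d3:-→d4:-→d5:-→d6:-→d7:-→d8:H5  best=H5
  add 207.223.13.12/30 -> H1 at depth 30
  ? 198.244.68.132  path d0:H5→d1:-→d2:-→d3:-→d4:-  best=H5
  del 212.251.0.0/16 (clear depth 16)
  ? 207.223.13.14  path d0:H5→d1:-→d2:-→d3:-→d4:-→d5:-→d6:-→d7:-→d8:-→d9:-→d10:-→d11:-→d12:-→d13:-→d14:-→d15:-→d16:-→d17:-→d18:-→d19:-→d20:H1→d21:-→d22:-→d23:-→d24:-→d25:-→d26:-→d27:-→d28:-→d29:-→d30:H1→d31:H6  best=H6
  add 86.123.144.0/20 -> H4 at depth 20
  add 86.123.144.0/21 -> H2 at depth 21
  add 86.0.0.0/8 -> H4 at depth 8
  add 212.251.210.145/32 -> H2 at depth 32
  add 212.251.210.145/32 -> H6 at depth 32
  del 86.0.0.0/8 (clear depth 8)
  del 86.123.144.0/21 (clear depth 21)
  del 207.223.13.14/31 (clear depth 31)
  ? 86.123.144.22  path d0:H5→d1:-→d2:-→d3:-→d4:-→d5:-→d6:-→d7:-→d8:-→d9:-→d10:-→d11:-→d12:-→d13:-→d14:-→d15:-→d16:-→d17:-→d18:-→d19:-→d20:H4→d21:-  best=H4
  add 212.251.210.128/27 -> H6 at depth 27
  ? 212.251.210.130  path d0:H5→d1:-→d2:-→d3:-→d4:-→d5:-→d6:-→d7:-→d8:-→d9:-→d10:-→d11:-→d12:-→d13:-→d14:-→d15:-→d16:-→d17:-→d18:-→d19:-→d20:-→d21:-→d22:-→d23:-→d24:-→d25:-→d26:-→d27:H6  best=H6
  add 204.0.0.0/6 -> H0 at depth 6
  add 86.123.151.32/28 -> H3 at depth 28

== LOOKUPS ==
["H1","H1","H6","H3","no-route","H5","H5","H6","H4","H6"]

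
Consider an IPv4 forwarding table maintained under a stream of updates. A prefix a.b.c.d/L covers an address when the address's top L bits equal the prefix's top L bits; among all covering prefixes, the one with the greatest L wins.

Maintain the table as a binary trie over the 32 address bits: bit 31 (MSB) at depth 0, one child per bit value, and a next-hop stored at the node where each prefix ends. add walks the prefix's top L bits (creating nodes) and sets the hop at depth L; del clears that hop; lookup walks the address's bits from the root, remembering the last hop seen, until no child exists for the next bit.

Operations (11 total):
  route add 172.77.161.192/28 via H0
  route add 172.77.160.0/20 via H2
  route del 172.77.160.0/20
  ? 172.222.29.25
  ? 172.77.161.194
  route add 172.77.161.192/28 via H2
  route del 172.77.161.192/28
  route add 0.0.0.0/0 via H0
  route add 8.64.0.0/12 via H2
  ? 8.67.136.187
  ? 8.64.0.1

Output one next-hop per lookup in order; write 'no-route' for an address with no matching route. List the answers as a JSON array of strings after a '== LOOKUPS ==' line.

Trace:
  add 172.77.161.192/28 -> H0 at depth 28
  add 172.77.160.0/20 -> H2 at depth 20
  - 172.77.160.0/20 clear@20
  Q 172.222.29.25: descend 10101100 ; hops seen [∅] ; pick no-route
  Q 172.77.161.194: descend 1010110001001101101000011100 ; hops seen [H0] ; pick H0
  add 172.77.161.192/28 -> H2 at depth 28
  - 172.77.161.192/28 clear@28
  add 0.0.0.0/0 -> H0 at depth 0
  add 8.64.0.0/12 -> H2 at depth 12
  Q 8.67.136.187: descend 000010000100 ; hops seen [H0,H2] ; pick H2
  Q 8.64.0.1: descend 000010000100 ; hops seen [H0,H2] ; pick H2

== LOOKUPS ==
["no-route","H0","H2","H2"]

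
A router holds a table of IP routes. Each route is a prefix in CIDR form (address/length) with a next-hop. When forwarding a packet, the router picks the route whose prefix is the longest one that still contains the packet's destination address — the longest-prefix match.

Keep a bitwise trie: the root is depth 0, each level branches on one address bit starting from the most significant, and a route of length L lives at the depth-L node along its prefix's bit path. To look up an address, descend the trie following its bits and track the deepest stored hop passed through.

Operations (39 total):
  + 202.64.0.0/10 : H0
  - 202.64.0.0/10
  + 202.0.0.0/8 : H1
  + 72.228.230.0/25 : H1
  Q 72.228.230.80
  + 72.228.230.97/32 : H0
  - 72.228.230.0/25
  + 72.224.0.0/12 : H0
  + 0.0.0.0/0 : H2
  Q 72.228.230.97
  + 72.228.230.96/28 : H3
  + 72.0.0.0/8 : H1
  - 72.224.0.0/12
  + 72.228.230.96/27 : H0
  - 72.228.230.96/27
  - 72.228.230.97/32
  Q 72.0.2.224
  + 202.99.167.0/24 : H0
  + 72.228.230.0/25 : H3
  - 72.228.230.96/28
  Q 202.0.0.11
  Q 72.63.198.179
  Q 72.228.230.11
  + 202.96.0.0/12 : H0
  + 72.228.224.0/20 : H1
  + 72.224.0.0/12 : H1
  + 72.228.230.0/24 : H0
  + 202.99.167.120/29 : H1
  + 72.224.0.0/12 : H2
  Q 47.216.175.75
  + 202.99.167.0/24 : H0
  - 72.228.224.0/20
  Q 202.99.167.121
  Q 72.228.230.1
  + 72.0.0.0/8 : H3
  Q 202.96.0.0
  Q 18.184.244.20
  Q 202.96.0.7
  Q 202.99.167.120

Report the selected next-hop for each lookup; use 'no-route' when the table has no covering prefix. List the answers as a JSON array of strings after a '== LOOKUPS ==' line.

Process each operation:
  add 202.64.0.0/10 -> H0 at depth 10
  del 202.64.0.0/10 (clear depth 10)
  add 202.0.0.0/8 -> H1 at depth 8
  add 72.228.230.0/25 -> H1 at depth 25
  lookup 72.228.230.80: bits 0100100011100100111001100 walk d0:-→d1:-→d2:-→d3:-→d4:-→d5:-→d6:-→d7:-→d8:-→d9:-→d10:-→d11:-→d12:-→d13:-→d14:-→d15:-→d16:-→d17:-→d18:-→d19:-→d20:-→d21:-→d22:-→d23:-→d24:-→d25:H1 -> H1
  add 72.228.230.97/32 -> H0 at depth 32
  del 72.228.230.0/25 (clear depth 25)
  add 72.224.0.0/12 -> H0 at depth 12
  add 0.0.0.0/0 -> H2 at depth 0
  lookup 72.228.230.97: bits 01001000111001001110011001100001 walk d0:H2→d1:-→d2:-→d3:-→d4:-→d5:-→d6:-→d7:-→d8:-→d9:-→d10:-→d11:-→d12:H0→d13:-→d14:-→d15:-→d16:-→d17:-→d18:-→d19:-→d20:-→d21:-→d22:-→d23:-→d24:-→d25:-→d26:-→d27:-→d28:-→d29:-→d30:-→d31:-→d32:H0 -> H0
  add 72.228.230.96/28 -> H3 at depth 28
  add 72.0.0.0/8 -> H1 at depth 8
  del 72.224.0.0/12 (clear depth 12)
  add 72.228.230.96/27 -> H0 at depth 27
  del 72.228.230.96/27 (clear depth 27)
  del 72.228.230.97/32 (clear depth 32)
  lookup 72.0.2.224: bits 01001000 walk d0:H2→d1:-→d2:-→d3:-→d4:-→d5:-→d6:-→d7:-→d8:H1 -> H1
  add 202.99.167.0/24 -> H0 at depth 24
  add 72.228.230.0/25 -> H3 at depth 25
  del 72.228.230.96/28 (clear depth 28)
  lookup 202.0.0.11: bits 110010100 walk d0:H2→d1:-→d2:-→d3:-→d4:-→d5:-→d6:-→d7:-→d8:H1→d9:- -> H1
  lookup 72.63.198.179: bits 01001000 walk d0:H2→d1:-→d2:-→d3:-→d4:-→d5:-→d6:-→d7:-→d8:H1 -> H1
  lookup 72.228.230.11: bits 0100100011100100111001100 walk d0:H2→d1:-→d2:-→d3:-→d4:-→d5:-→d6:-→d7:-→d8:H1→d9:-→d10:-→d11:-→d12:-→d13:-→d14:-→d15:-→d16:-→d17:-→d18:-→d19:-→d20:-→d21:-→d22:-→d23:-→d24:-→d25:H3 -> H3
  add 202.96.0.0/12 -> H0 at depth 12
  add 72.228.224.0/20 -> H1 at depth 20
  add 72.224.0.0/12 -> H1 at depth 12
  add 72.228.230.0/24 -> H0 at depth 24
  add 202.99.167.120/29 -> H1 at depth 29
  add 72.224.0.0/12 -> H2 at depth 12
  lookup 47.216.175.75: bits 0 walk d0:H2→d1:- -> H2
  add 202.99.167.0/24 -> H0 at depth 24
  del 72.228.224.0/20 (clear depth 20)
  lookup 202.99.167.121: bits 11001010011000111010011101111 walk d0:H2→d1:-→d2:-→d3:-→d4:-→d5:-→d6:-→d7:-→d8:H1→d9:-→d10:-→d11:-→d12:H0→d13:-→d14:-→d15:-→d16:-→d17:-→d18:-→d19:-→d20:-→d21:-→d22:-→d23:-→d24:H0→d25:-→d26:-→d27:-→d28:-→d29:H1 -> H1
  lookup 72.228.230.1: bits 0100100011100100111001100 walk d0:H2→d1:-→d2:-→d3:-→d4:-→d5:-→d6:-→d7:-→d8:H1→d9:-→d10:-→d11:-→d12:H2→d13:-→d14:-→d15:-→d16:-→d17:-→d18:-→d19:-→d20:-→d21:-→d22:-→d23:-→d24:H0→d25:H3 -> H3
  add 72.0.0.0/8 -> H3 at depth 8
  lookup 202.96.0.0: bits 11001010011000 walk d0:H2→d1:-→d2:-→d3:-→d4:-→d5:-→d6:-→d7:-→d8:H1→d9:-→d10:-→d11:-→d12:H0→d13:-→d14:- -> H0
  lookup 18.184.244.20: bits 0 walk d0:H2→d1:- -> H2
  lookup 202.96.0.7: bits 11001010011000 walk d0:H2→d1:-→d2:-→d3:-→d4:-→d5:-→d6:-→d7:-→d8:H1→d9:-→d10:-→d11:-→d12:H0→d13:-→d14:- -> H0
  lookup 202.99.167.120: bits 11001010011000111010011101111 walk d0:H2→d1:-→d2:-→d3:-→d4:-→d5:-→d6:-→d7:-→d8:H1→d9:-→d10:-→d11:-→d12:H0→d13:-→d14:-→d15:-→d16:-→d17:-→d18:-→d19:-→d20:-→d21:-→d22:-→d23:-→d24:H0→d25:-→d26:-→d27:-→d28:-→d29:H1 -> H1

== LOOKUPS ==
["H1","H0","H1","H1","H1","H3","H2","H1","H3","H0","H2","H0","H1"]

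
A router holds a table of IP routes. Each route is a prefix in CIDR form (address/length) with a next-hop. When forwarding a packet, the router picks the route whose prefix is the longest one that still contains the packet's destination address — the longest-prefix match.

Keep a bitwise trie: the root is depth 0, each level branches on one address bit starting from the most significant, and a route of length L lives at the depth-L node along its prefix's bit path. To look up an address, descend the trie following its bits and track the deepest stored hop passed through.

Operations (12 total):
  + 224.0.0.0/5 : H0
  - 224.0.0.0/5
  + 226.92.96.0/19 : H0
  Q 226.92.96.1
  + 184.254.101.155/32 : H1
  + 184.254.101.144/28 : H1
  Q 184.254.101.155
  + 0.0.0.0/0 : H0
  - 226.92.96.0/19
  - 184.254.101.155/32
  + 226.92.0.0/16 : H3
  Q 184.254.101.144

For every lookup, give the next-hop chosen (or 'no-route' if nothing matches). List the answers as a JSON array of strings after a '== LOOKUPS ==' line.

Apply in order:
  + 224.0.0.0/5 (H0) depth=5
  - 224.0.0.0/5 clear@5
  + 226.92.96.0/19 (H0) depth=19
  lookup 226.92.96.1: bits 1110001001011100011 walk d0:-→d1:-→d2:-→d3:-→d4:-→d5:-→d6:-→d7:-→d8:-→d9:-→d10:-→d11:-→d12:-→d13:-→d14:-→d15:-→d16:-→d17:-→d18:-→d19:H0 -> H0
  + 184.254.101.155/32 (H1) depth=32
  + 184.254.101.144/28 (H1) depth=28
  lookup 184.254.101.155: bits 10111000111111100110010110011011 walk d0:-→d1:-→d2:-→d3:-→d4:-→d5:-→d6:-→d7:-→d8:-→d9:-→d10:-→d11:-→d12:-→d13:-→d14:-→d15:-→d16:-→d17:-→d18:-→d19:-→d20:-→d21:-→d22:-→d23:-→d24:-→d25:-→d26:-→d27:-→d28:H1→d29:-→d30:-→d31:-→d32:H1 -> H1
  + 0.0.0.0/0 (H0) depth=0
  - 226.92.96.0/19 clear@19
  - 184.254.101.155/32 clear@32
  + 226.92.0.0/16 (H3) depth=16
  lookup 184.254.101.144: bits 1011100011111110011001011001 walk d0:H0→d1:-→d2:-→d3:-→d4:-→d5:-→d6:-→d7:-→d8:-→d9:-→d10:-→d11:-→d12:-→d13:-→d14:-→d15:-→d16:-→d17:-→d18:-→d19:-→d20:-→d21:-→d22:-→d23:-→d24:-→d25:-→d26:-→d27:-→d28:H1 -> H1

== LOOKUPS ==
["H0","H1","H1"]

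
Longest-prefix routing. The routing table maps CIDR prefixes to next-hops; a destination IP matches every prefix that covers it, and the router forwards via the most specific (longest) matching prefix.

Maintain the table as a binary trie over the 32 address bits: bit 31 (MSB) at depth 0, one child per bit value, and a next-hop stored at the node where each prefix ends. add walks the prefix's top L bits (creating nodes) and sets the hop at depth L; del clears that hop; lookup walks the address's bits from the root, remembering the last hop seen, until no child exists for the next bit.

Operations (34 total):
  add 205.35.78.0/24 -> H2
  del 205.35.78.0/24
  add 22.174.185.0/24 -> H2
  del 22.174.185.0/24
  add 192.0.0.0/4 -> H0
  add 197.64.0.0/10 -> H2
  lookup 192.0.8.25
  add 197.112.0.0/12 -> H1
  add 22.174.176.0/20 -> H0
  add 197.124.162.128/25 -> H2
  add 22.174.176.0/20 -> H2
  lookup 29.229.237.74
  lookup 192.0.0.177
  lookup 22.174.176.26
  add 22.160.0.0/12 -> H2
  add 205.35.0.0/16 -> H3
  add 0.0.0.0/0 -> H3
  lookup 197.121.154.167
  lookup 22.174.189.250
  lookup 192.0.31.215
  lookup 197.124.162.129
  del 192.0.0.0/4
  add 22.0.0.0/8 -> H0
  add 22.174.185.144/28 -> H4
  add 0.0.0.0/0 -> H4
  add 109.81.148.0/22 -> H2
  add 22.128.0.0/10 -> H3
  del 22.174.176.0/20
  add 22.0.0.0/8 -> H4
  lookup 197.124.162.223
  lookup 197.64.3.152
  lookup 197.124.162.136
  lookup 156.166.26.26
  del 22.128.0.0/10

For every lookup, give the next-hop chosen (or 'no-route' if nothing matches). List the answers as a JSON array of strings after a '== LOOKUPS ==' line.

Apply in order:
  add 205.35.78.0/24 -> H2 at depth 24
  - 205.35.78.0/24 clear@24
  add 22.174.185.0/24 -> H2 at depth 24
  - 22.174.185.0/24 clear@24
  add 192.0.0.0/4 -> H0 at depth 4
  add 197.64.0.0/10 -> H2 at depth 10
  ? 192.0.8.25  path d0:-→d1:-→d2:-→d3:-→d4:H0→d5:-  best=H0
  add 197.112.0.0/12 -> H1 at depth 12
  add 22.174.176.0/20 -> H0 at depth 20
  add 197.124.162.128/25 -> H2 at depth 25
  add 22.174.176.0/20 -> H2 at depth 20
  ? 29.229.237.74  path d0:-→d1:-→d2:-→d3:-→d4:-  best=no-route
  ? 192.0.0.177  path d0:-→d1:-→d2:-→d3:-→d4:H0→d5:-  best=H0
  ? 22.174.176.26  path d0:-→d1:-→d2:-→d3:-→d4:-→d5:-→d6:-→d7:-→d8:-→d9:-→d10:-→d11:-→d12:-→d13:-→d14:-→d15:-→d16:-→d17:-→d18:-→d19:-→d20:H2  best=H2
  add 22.160.0.0/12 -> H2 at depth 12
  add 205.35.0.0/16 -> H3 at depth 16
  add 0.0.0.0/0 -> H3 at depth 0
  ? 197.121.154.167  path d0:H3→d1:-→d2:-→d3:-→d4:H0→d5:-→d6:-→d7:-→d8:-→d9:-→d10:H2→d11:-→d12:H1→d13:-  best=H1
  ? 22.174.189.250  path d0:H3→d1:-→d2:-→d3:-→d4:-→d5:-→d6:-→d7:-→d8:-→d9:-→d10:-→d11:-→d12:H2→d13:-→d14:-→d15:-→d16:-→d17:-→d18:-→d19:-→d20:H2→d21:-  best=H2
  ? 192.0.31.215  path d0:H3→d1:-→d2:-→d3:-→d4:H0→d5:-  best=H0
  ? 197.124.162.129  path d0:H3→d1:-→d2:-→d3:-→d4:H0→d5:-→d6:-→d7:-→d8:-→d9:-→d10:H2→d11:-→d12:H1→d13:-→d14:-→d15:-→d16:-→d17:-→d18:-→d19:-→d20:-→d21:-→d22:-→d23:-→d24:-→d25:H2  best=H2
  - 192.0.0.0/4 clear@4
  add 22.0.0.0/8 -> H0 at depth 8
  add 22.174.185.144/28 -> H4 at depth 28
  add 0.0.0.0/0 -> H4 at depth 0
  add 109.81.148.0/22 -> H2 at depth 22
  add 22.128.0.0/10 -> H3 at depth 10
  - 22.174.176.0/20 clear@20
  add 22.0.0.0/8 -> H4 at depth 8
  ? 197.124.162.223  path d0:H4→d1:-→d2:-→d3:-→d4:-→d5:-→d6:-→d7:-→d8:-→d9:-→d10:H2→d11:-→d12:H1→d13:-→d14:-→d15:-→d16:-→d17:-→d18:-→d19:-→d20:-→d21:-→d22:-→d23:-→d24:-→d25:H2  best=H2
  ? 197.64.3.152  path d0:H4→d1:-→d2:-→d3:-→d4:-→d5:-→d6:-→d7:-→d8:-→d9:-→d10:H2  best=H2
  ? 197.124.162.136  path d0:H4→d1:-→d2:-→d3:-→d4:-→d5:-→d6:-→d7:-→d8:-→d9:-→d10:H2→d11:-→d12:H1→d13:-→d14:-→d15:-→d16:-→d17:-→d18:-→d19:-→d20:-→d21:-→d22:-→d23:-→d24:-→d25:H2  best=H2
  ? 156.166.26.26  path d0:H4→d1:-  best=H4
  - 22.128.0.0/10 clear@10

== LOOKUPS ==
["H0","no-route","H0","H2","H1","H2","H0","H2","H2","H2","H2","H4"]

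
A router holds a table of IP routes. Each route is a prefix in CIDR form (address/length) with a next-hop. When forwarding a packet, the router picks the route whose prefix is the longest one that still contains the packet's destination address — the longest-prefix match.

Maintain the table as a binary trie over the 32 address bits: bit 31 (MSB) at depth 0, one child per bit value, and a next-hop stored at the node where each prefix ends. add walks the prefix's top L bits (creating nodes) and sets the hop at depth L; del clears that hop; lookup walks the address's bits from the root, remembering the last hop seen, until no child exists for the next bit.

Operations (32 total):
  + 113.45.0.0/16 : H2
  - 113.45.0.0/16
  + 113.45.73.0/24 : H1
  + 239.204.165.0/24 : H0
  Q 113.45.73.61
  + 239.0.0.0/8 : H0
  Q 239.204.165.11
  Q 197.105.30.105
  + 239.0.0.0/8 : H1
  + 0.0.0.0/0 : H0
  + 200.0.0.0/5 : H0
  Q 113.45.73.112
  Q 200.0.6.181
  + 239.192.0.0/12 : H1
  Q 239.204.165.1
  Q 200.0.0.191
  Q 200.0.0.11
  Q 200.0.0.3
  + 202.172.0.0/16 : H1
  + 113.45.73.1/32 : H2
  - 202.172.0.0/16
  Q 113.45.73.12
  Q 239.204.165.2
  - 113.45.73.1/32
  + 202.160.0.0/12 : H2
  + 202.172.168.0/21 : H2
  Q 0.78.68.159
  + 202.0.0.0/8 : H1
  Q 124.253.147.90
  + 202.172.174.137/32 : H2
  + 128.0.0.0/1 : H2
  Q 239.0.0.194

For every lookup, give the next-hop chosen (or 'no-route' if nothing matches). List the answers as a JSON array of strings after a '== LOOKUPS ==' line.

Process each operation:
  add 113.45.0.0/16 -> H2 at depth 16
  - 113.45.0.0/16 clear@16
  add 113.45.73.0/24 -> H1 at depth 24
  add 239.204.165.0/24 -> H0 at depth 24
  Q 113.45.73.61: descend 011100010010110101001001 ; hops seen [H1] ; pick H1
  add 239.0.0.0/8 -> H0 at depth 8
  Q 239.204.165.11: descend 111011111100110010100101 ; hops seen [H0,H0] ; pick H0
  Q 197.105.30.105: descend 11 ; hops seen [∅] ; pick no-route
  add 239.0.0.0/8 -> H1 at depth 8
  add 0.0.0.0/0 -> H0 at depth 0
  add 200.0.0.0/5 -> H0 at depth 5
  Q 113.45.73.112: descend 011100010010110101001001 ; hops seen [H0,H1] ; pick H1
  Q 200.0.6.181: descend 11001 ; hops seen [H0,H0] ; pick H0
  add 239.192.0.0/12 -> H1 at depth 12
  Q 239.204.165.1: descend 111011111100110010100101 ; hops seen [H0,H1,H1,H0] ; pick H0
  Q 200.0.0.191: descend 11001 ; hops seen [H0,H0] ; pick H0
  Q 200.0.0.11: descend 11001 ; hops seen [H0,H0] ; pick H0
  Q 200.0.0.3: descend 11001 ; hops seen [H0,H0] ; pick H0
  add 202.172.0.0/16 -> H1 at depth 16
  add 113.45.73.1/32 -> H2 at depth 32
  - 202.172.0.0/16 clear@16
  Q 113.45.73.12: descend 0111000100101101010010010000 ; hops seen [H0,H1] ; pick H1
  Q 239.204.165.2: descend 111011111100110010100101 ; hops seen [H0,H1,H1,H0] ; pick H0
  - 113.45.73.1/32 clear@32
  add 202.160.0.0/12 -> H2 at depth 12
  add 202.172.168.0/21 -> H2 at depth 21
  Q 0.78.68.159: descend 0 ; hops seen [H0] ; pick H0
  add 202.0.0.0/8 -> H1 at depth 8
  Q 124.253.147.90: descend 0111 ; hops seen [H0] ; pick H0
  add 202.172.174.137/32 -> H2 at depth 32
  add 128.0.0.0/1 -> H2 at depth 1
  Q 239.0.0.194: descend 11101111 ; hops seen [H0,H2,H1] ; pick H1

== LOOKUPS ==
["H1","H0","no-route","H1","H0","H0","H0","H0","H0","H1","H0","H0","H0","H1"]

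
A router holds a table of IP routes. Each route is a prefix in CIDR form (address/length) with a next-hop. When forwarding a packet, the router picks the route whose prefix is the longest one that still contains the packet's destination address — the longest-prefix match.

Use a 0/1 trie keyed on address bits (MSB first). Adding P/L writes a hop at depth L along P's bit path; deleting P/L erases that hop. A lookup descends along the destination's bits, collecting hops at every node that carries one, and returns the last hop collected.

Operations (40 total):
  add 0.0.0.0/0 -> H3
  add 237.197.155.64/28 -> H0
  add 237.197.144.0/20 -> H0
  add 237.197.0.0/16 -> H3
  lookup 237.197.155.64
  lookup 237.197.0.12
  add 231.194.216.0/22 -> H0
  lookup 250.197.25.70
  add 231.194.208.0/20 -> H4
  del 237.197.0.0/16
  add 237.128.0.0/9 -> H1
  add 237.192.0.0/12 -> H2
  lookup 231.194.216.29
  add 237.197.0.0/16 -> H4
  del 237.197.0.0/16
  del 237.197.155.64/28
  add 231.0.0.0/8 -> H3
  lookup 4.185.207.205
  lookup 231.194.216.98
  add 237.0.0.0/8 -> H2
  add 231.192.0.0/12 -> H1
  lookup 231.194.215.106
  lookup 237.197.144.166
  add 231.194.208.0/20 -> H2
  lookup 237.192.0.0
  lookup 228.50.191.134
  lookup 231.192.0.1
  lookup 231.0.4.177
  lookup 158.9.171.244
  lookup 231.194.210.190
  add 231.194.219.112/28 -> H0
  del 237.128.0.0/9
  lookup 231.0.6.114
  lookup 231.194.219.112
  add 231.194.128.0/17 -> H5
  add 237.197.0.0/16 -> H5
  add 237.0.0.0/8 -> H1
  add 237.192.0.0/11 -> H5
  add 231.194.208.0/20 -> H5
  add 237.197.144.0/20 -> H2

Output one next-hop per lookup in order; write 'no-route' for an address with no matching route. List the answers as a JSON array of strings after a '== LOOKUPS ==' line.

Trace:
  + 0.0.0.0/0 (H3) depth=0
  + 237.197.155.64/28 (H0) depth=28
  + 237.197.144.0/20 (H0) depth=20
  + 237.197.0.0/16 (H3) depth=16
  ? 237.197.155.64  path d0:H3→d1:-→d2:-→d3:-→d4:-→d5:-→d6:-→d7:-→d8:-→d9:-→d10:-→d11:-→d12:-→d13:-→d14:-→d15:-→d16:H3→d17:-→d18:-→d19:-→d20:H0→d21:-→d22:-→d23:-→d24:-→d25:-→d26:-→d27:-→d28:H0  best=H0
  ? 237.197.0.12  path d0:H3→d1:-→d2:-→d3:-→d4:-→d5:-→d6:-→d7:-→d8:-→d9:-→d10:-→d11:-→d12:-→d13:-→d14:-→d15:-→d16:H3  best=H3
  + 231.194.216.0/22 (H0) depth=22
  ? 250.197.25.70  path d0:H3→d1:-→d2:-→d3:-  best=H3
  + 231.194.208.0/20 (H4) depth=20
  del 237.197.0.0/16 (clear depth 16)
  + 237.128.0.0/9 (H1) depth=9
  + 237.192.0.0/12 (H2) depth=12
  ? 231.194.216.29  path d0:H3→d1:-→d2:-→d3:-→d4:-→d5:-→d6:-→d7:-→d8:-→d9:-→d10:-→d11:-→d12:-→d13:-→d14:-→d15:-→d16:-→d17:-→d18:-→d19:-→d20:H4→d21:-→d22:H0  best=H0
  + 237.197.0.0/16 (H4) depth=16
  del 237.197.0.0/16 (clear depth 16)
  del 237.197.155.64/28 (clear depth 28)
  + 231.0.0.0/8 (H3) depth=8
  ? 4.185.207.205  path d0:H3  best=H3
  ? 231.194.216.98  path d0:H3→d1:-→d2:-→d3:-→d4:-→d5:-→d6:-→d7:-→d8:H3→d9:-→d10:-→d11:-→d12:-→d13:-→d14:-→d15:-→d16:-→d17:-→d18:-→d19:-→d20:H4→d21:-→d22:H0  best=H0
  + 237.0.0.0/8 (H2) depth=8
  + 231.192.0.0/12 (H1) depth=12
  ? 231.194.215.106  path d0:H3→d1:-→d2:-→d3:-→d4:-→d5:-→d6:-→d7:-→d8:H3→d9:-→d10:-→d11:-→d12:H1→d13:-→d14:-→d15:-→d16:-→d17:-→d18:-→d19:-→d20:H4  best=H4
  ? 237.197.144.166  path d0:H3→d1:-→d2:-→d3:-→d4:-→d5:-→d6:-→d7:-→d8:H2→d9:H1→d10:-→d11:-→d12:H2→d13:-→d14:-→d15:-→d16:-→d17:-→d18:-→d19:-→d20:H0  best=H0
  + 231.194.208.0/20 (H2) depth=20
  ? 237.192.0.0  path d0:H3→d1:-→d2:-→d3:-→d4:-→d5:-→d6:-→d7:-→d8:H2→d9:H1→d10:-→d11:-→d12:H2→d13:-  best=H2
  ? 228.50.191.134  path d0:H3→d1:-→d2:-→d3:-→d4:-→d5:-→d6:-  best=H3
  ? 231.192.0.1  path d0:H3→d1:-→d2:-→d3:-→d4:-→d5:-→d6:-→d7:-→d8:H3→d9:-→d10:-→d11:-→d12:H1→d13:-→d14:-  best=H1
  ? 231.0.4.177  path d0:H3→d1:-→d2:-→d3:-→d4:-→d5:-→d6:-→d7:-→d8:H3  best=H3
  ? 158.9.171.244  path d0:H3→d1:-  best=H3
  ? 231.194.210.190  path d0:H3→d1:-→d2:-→d3:-→d4:-→d5:-→d6:-→d7:-→d8:H3→d9:-→d10:-→d11:-→d12:H1→d13:-→d14:-→d15:-→d16:-→d17:-→d18:-→d19:-→d20:H2  best=H2
  + 231.194.219.112/28 (H0) depth=28
  del 237.128.0.0/9 (clear depth 9)
  ? 231.0.6.114  path d0:H3→d1:-→d2:-→d3:-→d4:-→d5:-→d6:-→d7:-→d8:H3  best=H3
  ? 231.194.219.112  path d0:H3→d1:-→d2:-→d3:-→d4:-→d5:-→d6:-→d7:-→d8:H3→d9:-→d10:-→d11:-→d12:H1→d13:-→d14:-→d15:-→d16:-→d17:-→d18:-→d19:-→d20:H2→d21:-→d22:H0→d23:-→d24:-→d25:-→d26:-→d27:-→d28:H0  best=H0
  + 231.194.128.0/17 (H5) depth=17
  + 237.197.0.0/16 (H5) depth=16
  + 237.0.0.0/8 (H1) depth=8
  + 237.192.0.0/11 (H5) depth=11
  + 231.194.208.0/20 (H5) depth=20
  + 237.197.144.0/20 (H2) depth=20

== LOOKUPS ==
["H0","H3","H3","H0","H3","H0","H4","H0","H2","H3","H1","H3","H3","H2","H3","H0"]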